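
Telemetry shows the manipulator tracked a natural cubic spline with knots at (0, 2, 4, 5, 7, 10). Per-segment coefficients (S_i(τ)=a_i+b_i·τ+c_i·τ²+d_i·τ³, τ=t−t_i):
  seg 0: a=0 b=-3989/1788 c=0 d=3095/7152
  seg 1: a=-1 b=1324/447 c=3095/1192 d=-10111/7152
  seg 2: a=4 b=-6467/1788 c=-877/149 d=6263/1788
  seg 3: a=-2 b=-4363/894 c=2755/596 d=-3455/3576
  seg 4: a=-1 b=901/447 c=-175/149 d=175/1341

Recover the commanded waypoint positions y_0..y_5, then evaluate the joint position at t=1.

y_0=0 y_1=-1 y_2=4 y_3=-2 y_4=-1 y_5=-2
S(1) = -4287/2384

y_0 = S_0(0) = a_0 = 0
y_1 = S_1(0) = a_1 = -1
y_2 = S_2(0) = a_2 = 4
y_3 = S_3(0) = a_3 = -2
y_4 = S_4(0) = a_4 = -1
y_5 = S_4(3) = -2
t_q=1 is in segment 0 (τ=1); S_0(τ)=-4287/2384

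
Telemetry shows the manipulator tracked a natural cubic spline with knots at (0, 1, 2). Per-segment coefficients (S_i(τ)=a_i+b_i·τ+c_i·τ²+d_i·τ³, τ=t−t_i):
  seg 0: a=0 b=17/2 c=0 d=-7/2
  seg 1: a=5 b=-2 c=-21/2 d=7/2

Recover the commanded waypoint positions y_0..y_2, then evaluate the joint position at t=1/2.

y_0=0 y_1=5 y_2=-4
S(1/2) = 61/16

y_0 = S_0(0) = a_0 = 0
y_1 = S_1(0) = a_1 = 5
y_2 = S_1(1) = -4
t_q=1/2 is in segment 0 (τ=1/2); S_0(τ)=61/16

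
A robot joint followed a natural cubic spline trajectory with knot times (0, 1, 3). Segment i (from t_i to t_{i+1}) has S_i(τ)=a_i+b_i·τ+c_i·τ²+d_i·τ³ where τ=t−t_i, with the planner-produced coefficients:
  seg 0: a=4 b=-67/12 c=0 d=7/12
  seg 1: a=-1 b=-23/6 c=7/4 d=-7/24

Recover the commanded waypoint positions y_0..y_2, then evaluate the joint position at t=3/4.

y_0 = S_0(0) = a_0 = 4
y_1 = S_1(0) = a_1 = -1
y_2 = S_1(2) = -4
t_q=3/4 is in segment 0 (τ=3/4); S_0(τ)=15/256

y_0=4 y_1=-1 y_2=-4
S(3/4) = 15/256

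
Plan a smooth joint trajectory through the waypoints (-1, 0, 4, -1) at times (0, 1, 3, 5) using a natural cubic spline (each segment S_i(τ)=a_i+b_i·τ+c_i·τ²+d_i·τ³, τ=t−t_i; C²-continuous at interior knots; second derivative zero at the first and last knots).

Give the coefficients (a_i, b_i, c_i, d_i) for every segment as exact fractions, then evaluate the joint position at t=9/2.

  seg 0: a=-1 b=27/44 c=0 d=17/44
  seg 1: a=0 b=39/22 c=51/44 d=-23/44
  seg 2: a=4 b=3/22 c=-87/44 d=29/88
S(9/2) = 611/704

Δ: Δ0=1, Δ1=2, Δ2=-5/2
row 1: diag=6, rhs=6; c'=1/3, d'=1
row 2: denom=8−2·1/3=22/3; d'=(-27−2·1)/(22/3)=-87/22
back: M2=-87/22
back: M1=1−1/3·-87/22=51/22
M: M0=0, M1=51/22, M2=-87/22, M3=0
seg 0: a=-1, c=M0/2=0, d=(M1−M0)/(6·1)=17/44, b=Δ0−h0·(2M0+M1)/6=27/44
seg 1: a=0, c=M1/2=51/44, d=(M2−M1)/(6·2)=-23/44, b=Δ1−h1·(2M1+M2)/6=39/22
seg 2: a=4, c=M2/2=-87/44, d=(M3−M2)/(6·2)=29/88, b=Δ2−h2·(2M2+M3)/6=3/22
t_q=9/2 → seg 2, τ=3/2; S=4+3/22·τ+-87/44·τ²+29/88·τ³=611/704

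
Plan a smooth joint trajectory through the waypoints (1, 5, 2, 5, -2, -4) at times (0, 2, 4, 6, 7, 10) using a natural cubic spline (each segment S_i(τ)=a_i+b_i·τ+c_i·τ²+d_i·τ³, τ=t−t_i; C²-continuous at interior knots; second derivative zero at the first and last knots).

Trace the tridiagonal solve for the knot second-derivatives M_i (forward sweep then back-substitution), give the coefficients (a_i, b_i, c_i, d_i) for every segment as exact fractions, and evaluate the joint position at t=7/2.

  seg 0: a=1 b=6521/1923 c=0 d=-2675/7692
  seg 1: a=5 b=-1504/1923 c=-2675/1282 d=13289/15384
  seg 2: a=2 b=4759/3846 c=7939/2564 d=-22807/15384
  seg 3: a=5 b=-8014/1923 c=-3717/641 d=5704/1923
  seg 4: a=-2 b=-13204/1923 c=1987/641 d=-1987/5769
S(7/2) = 83993/41024

Δ: Δ0=2, Δ1=-3/2, Δ2=3/2, Δ3=-7, Δ4=-2/3
row 1: diag=8, rhs=-21; c'=1/4, d'=-21/8
row 2: denom=8−2·1/4=15/2; d'=(18−2·-21/8)/(15/2)=31/10
row 3: denom=6−2·4/15=82/15; d'=(-51−2·31/10)/(82/15)=-429/41
row 4: denom=8−1·15/82=641/82; d'=(38−1·-429/41)/(641/82)=3974/641
back: M4=3974/641
back: M3=-429/41−15/82·3974/641=-7434/641
back: M2=31/10−4/15·-7434/641=7939/1282
back: M1=-21/8−1/4·7939/1282=-2675/641
M: M0=0, M1=-2675/641, M2=7939/1282, M3=-7434/641, M4=3974/641, M5=0
seg 0: a=1, c=M0/2=0, d=(M1−M0)/(6·2)=-2675/7692, b=Δ0−h0·(2M0+M1)/6=6521/1923
seg 1: a=5, c=M1/2=-2675/1282, d=(M2−M1)/(6·2)=13289/15384, b=Δ1−h1·(2M1+M2)/6=-1504/1923
seg 2: a=2, c=M2/2=7939/2564, d=(M3−M2)/(6·2)=-22807/15384, b=Δ2−h2·(2M2+M3)/6=4759/3846
seg 3: a=5, c=M3/2=-3717/641, d=(M4−M3)/(6·1)=5704/1923, b=Δ3−h3·(2M3+M4)/6=-8014/1923
seg 4: a=-2, c=M4/2=1987/641, d=(M5−M4)/(6·3)=-1987/5769, b=Δ4−h4·(2M4+M5)/6=-13204/1923
t_q=7/2 → seg 1, τ=3/2; S=5+-1504/1923·τ+-2675/1282·τ²+13289/15384·τ³=83993/41024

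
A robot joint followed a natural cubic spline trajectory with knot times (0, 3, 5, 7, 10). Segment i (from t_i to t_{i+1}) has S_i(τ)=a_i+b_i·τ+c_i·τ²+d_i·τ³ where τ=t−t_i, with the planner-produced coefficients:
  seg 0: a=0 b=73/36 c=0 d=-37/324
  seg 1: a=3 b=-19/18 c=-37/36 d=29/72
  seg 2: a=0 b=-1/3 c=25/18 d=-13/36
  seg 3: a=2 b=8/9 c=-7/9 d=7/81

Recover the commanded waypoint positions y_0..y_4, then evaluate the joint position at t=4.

y_0 = S_0(0) = a_0 = 0
y_1 = S_1(0) = a_1 = 3
y_2 = S_2(0) = a_2 = 0
y_3 = S_3(0) = a_3 = 2
y_4 = S_3(3) = 0
t_q=4 is in segment 1 (τ=1); S_1(τ)=95/72

y_0=0 y_1=3 y_2=0 y_3=2 y_4=0
S(4) = 95/72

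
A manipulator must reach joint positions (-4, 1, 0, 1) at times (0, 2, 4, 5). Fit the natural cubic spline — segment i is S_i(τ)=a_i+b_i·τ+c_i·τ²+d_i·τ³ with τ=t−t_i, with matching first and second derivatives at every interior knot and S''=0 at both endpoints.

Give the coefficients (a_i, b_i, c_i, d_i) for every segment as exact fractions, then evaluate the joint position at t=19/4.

Δ: Δ0=5/2, Δ1=-1/2, Δ2=1
row 1: diag=8, rhs=-18; c'=1/4, d'=-9/4
row 2: denom=6−2·1/4=11/2; d'=(9−2·-9/4)/(11/2)=27/11
back: M2=27/11
back: M1=-9/4−1/4·27/11=-63/22
M: M0=0, M1=-63/22, M2=27/11, M3=0
seg 0: a=-4, c=M0/2=0, d=(M1−M0)/(6·2)=-21/88, b=Δ0−h0·(2M0+M1)/6=38/11
seg 1: a=1, c=M1/2=-63/44, d=(M2−M1)/(6·2)=39/88, b=Δ1−h1·(2M1+M2)/6=13/22
seg 2: a=0, c=M2/2=27/22, d=(M3−M2)/(6·1)=-9/22, b=Δ2−h2·(2M2+M3)/6=2/11
t_q=19/4 → seg 2, τ=3/4; S=0+2/11·τ+27/22·τ²+-9/22·τ³=921/1408

  seg 0: a=-4 b=38/11 c=0 d=-21/88
  seg 1: a=1 b=13/22 c=-63/44 d=39/88
  seg 2: a=0 b=2/11 c=27/22 d=-9/22
S(19/4) = 921/1408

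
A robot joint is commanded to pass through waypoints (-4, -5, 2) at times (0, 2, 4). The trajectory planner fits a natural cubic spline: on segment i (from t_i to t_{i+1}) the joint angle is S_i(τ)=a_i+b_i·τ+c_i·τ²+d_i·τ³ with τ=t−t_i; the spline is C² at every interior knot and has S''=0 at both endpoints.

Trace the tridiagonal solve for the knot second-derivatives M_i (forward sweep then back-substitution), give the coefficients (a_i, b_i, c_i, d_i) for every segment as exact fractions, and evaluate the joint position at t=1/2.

Δ: Δ0=-1/2, Δ1=7/2
row 1: diag=8, rhs=24; c'=1/4, d'=3
back: M1=3
M: M0=0, M1=3, M2=0
seg 0: a=-4, c=M0/2=0, d=(M1−M0)/(6·2)=1/4, b=Δ0−h0·(2M0+M1)/6=-3/2
seg 1: a=-5, c=M1/2=3/2, d=(M2−M1)/(6·2)=-1/4, b=Δ1−h1·(2M1+M2)/6=3/2
t_q=1/2 → seg 0, τ=1/2; S=-4+-3/2·τ+0·τ²+1/4·τ³=-151/32

  seg 0: a=-4 b=-3/2 c=0 d=1/4
  seg 1: a=-5 b=3/2 c=3/2 d=-1/4
S(1/2) = -151/32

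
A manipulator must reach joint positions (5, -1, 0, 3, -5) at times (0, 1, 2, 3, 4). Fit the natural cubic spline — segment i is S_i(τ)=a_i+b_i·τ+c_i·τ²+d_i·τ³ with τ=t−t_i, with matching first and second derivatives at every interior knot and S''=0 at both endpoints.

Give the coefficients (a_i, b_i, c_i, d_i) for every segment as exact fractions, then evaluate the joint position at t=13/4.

Δ: Δ0=-6, Δ1=1, Δ2=3, Δ3=-8
row 1: diag=4, rhs=42; c'=1/4, d'=21/2
row 2: denom=4−1·1/4=15/4; d'=(12−1·21/2)/(15/4)=2/5
row 3: denom=4−1·4/15=56/15; d'=(-66−1·2/5)/(56/15)=-249/14
back: M3=-249/14
back: M2=2/5−4/15·-249/14=36/7
back: M1=21/2−1/4·36/7=129/14
M: M0=0, M1=129/14, M2=36/7, M3=-249/14, M4=0
seg 0: a=5, c=M0/2=0, d=(M1−M0)/(6·1)=43/28, b=Δ0−h0·(2M0+M1)/6=-211/28
seg 1: a=-1, c=M1/2=129/28, d=(M2−M1)/(6·1)=-19/28, b=Δ1−h1·(2M1+M2)/6=-41/14
seg 2: a=0, c=M2/2=18/7, d=(M3−M2)/(6·1)=-107/28, b=Δ2−h2·(2M2+M3)/6=17/4
seg 3: a=3, c=M3/2=-249/28, d=(M4−M3)/(6·1)=83/28, b=Δ3−h3·(2M3+M4)/6=-29/14
t_q=13/4 → seg 3, τ=1/4; S=3+-29/14·τ+-249/28·τ²+83/28·τ³=505/256

  seg 0: a=5 b=-211/28 c=0 d=43/28
  seg 1: a=-1 b=-41/14 c=129/28 d=-19/28
  seg 2: a=0 b=17/4 c=18/7 d=-107/28
  seg 3: a=3 b=-29/14 c=-249/28 d=83/28
S(13/4) = 505/256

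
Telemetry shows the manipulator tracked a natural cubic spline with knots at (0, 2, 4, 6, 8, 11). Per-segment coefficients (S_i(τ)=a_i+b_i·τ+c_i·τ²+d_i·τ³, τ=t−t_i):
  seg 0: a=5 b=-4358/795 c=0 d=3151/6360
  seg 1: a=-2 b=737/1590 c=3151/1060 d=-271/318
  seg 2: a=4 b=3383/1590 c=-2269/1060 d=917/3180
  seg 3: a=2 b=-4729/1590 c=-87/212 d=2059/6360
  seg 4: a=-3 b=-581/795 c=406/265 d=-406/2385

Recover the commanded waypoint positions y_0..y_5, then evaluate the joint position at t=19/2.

y_0=5 y_1=-2 y_2=4 y_3=2 y_4=-3 y_5=4
S(19/2) = -1297/1060

y_0 = S_0(0) = a_0 = 5
y_1 = S_1(0) = a_1 = -2
y_2 = S_2(0) = a_2 = 4
y_3 = S_3(0) = a_3 = 2
y_4 = S_4(0) = a_4 = -3
y_5 = S_4(3) = 4
t_q=19/2 is in segment 4 (τ=3/2); S_4(τ)=-1297/1060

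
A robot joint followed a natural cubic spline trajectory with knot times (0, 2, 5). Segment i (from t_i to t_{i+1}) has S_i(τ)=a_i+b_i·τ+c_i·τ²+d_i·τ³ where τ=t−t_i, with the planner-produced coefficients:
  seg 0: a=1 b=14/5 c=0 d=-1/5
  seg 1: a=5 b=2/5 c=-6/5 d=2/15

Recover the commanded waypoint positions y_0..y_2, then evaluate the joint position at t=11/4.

y_0=1 y_1=5 y_2=-1
S(11/4) = 749/160

y_0 = S_0(0) = a_0 = 1
y_1 = S_1(0) = a_1 = 5
y_2 = S_1(3) = -1
t_q=11/4 is in segment 1 (τ=3/4); S_1(τ)=749/160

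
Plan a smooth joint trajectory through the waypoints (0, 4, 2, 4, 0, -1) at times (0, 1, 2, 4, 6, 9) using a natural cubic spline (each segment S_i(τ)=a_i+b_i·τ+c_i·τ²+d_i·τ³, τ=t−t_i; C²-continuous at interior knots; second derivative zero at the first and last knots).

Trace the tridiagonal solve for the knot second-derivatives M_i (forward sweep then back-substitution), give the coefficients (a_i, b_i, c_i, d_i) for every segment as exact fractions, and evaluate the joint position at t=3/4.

Δ: Δ0=4, Δ1=-2, Δ2=1, Δ3=-2, Δ4=-1/3
row 1: diag=4, rhs=-36; c'=1/4, d'=-9
row 2: denom=6−1·1/4=23/4; d'=(18−1·-9)/(23/4)=108/23
row 3: denom=8−2·8/23=168/23; d'=(-18−2·108/23)/(168/23)=-15/4
row 4: denom=10−2·23/84=397/42; d'=(10−2·-15/4)/(397/42)=735/397
back: M4=735/397
back: M3=-15/4−23/84·735/397=-1690/397
back: M2=108/23−8/23·-1690/397=2452/397
back: M1=-9−1/4·2452/397=-4186/397
M: M0=0, M1=-4186/397, M2=2452/397, M3=-1690/397, M4=735/397, M5=0
seg 0: a=0, c=M0/2=0, d=(M1−M0)/(6·1)=-2093/1191, b=Δ0−h0·(2M0+M1)/6=6857/1191
seg 1: a=4, c=M1/2=-2093/397, d=(M2−M1)/(6·1)=3319/1191, b=Δ1−h1·(2M1+M2)/6=578/1191
seg 2: a=2, c=M2/2=1226/397, d=(M3−M2)/(6·2)=-2071/2382, b=Δ2−h2·(2M2+M3)/6=-2023/1191
seg 3: a=4, c=M3/2=-845/397, d=(M4−M3)/(6·2)=2425/4764, b=Δ3−h3·(2M3+M4)/6=263/1191
seg 4: a=0, c=M4/2=735/794, d=(M5−M4)/(6·3)=-245/2382, b=Δ4−h4·(2M4+M5)/6=-2602/1191
t_q=3/4 → seg 0, τ=3/4; S=0+6857/1191·τ+0·τ²+-2093/1191·τ³=90875/25408

  seg 0: a=0 b=6857/1191 c=0 d=-2093/1191
  seg 1: a=4 b=578/1191 c=-2093/397 d=3319/1191
  seg 2: a=2 b=-2023/1191 c=1226/397 d=-2071/2382
  seg 3: a=4 b=263/1191 c=-845/397 d=2425/4764
  seg 4: a=0 b=-2602/1191 c=735/794 d=-245/2382
S(3/4) = 90875/25408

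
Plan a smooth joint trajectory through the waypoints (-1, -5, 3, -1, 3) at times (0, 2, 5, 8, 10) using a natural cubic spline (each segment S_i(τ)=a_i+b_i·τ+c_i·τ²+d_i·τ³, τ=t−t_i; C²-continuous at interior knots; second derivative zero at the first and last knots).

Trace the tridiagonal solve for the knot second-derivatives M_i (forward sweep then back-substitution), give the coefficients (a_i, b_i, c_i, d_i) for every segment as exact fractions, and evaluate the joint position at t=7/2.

  seg 0: a=-1 b=-844/255 c=0 d=167/510
  seg 1: a=-5 b=158/255 c=167/85 d=-109/255
  seg 2: a=3 b=13/15 c=-32/17 d=293/765
  seg 3: a=-1 b=-22/255 c=133/85 d=-133/510
S(7/2) = -743/680

Δ: Δ0=-2, Δ1=8/3, Δ2=-4/3, Δ3=2
row 1: diag=10, rhs=28; c'=3/10, d'=14/5
row 2: denom=12−3·3/10=111/10; d'=(-24−3·14/5)/(111/10)=-108/37
row 3: denom=10−3·10/37=340/37; d'=(20−3·-108/37)/(340/37)=266/85
back: M3=266/85
back: M2=-108/37−10/37·266/85=-64/17
back: M1=14/5−3/10·-64/17=334/85
M: M0=0, M1=334/85, M2=-64/17, M3=266/85, M4=0
seg 0: a=-1, c=M0/2=0, d=(M1−M0)/(6·2)=167/510, b=Δ0−h0·(2M0+M1)/6=-844/255
seg 1: a=-5, c=M1/2=167/85, d=(M2−M1)/(6·3)=-109/255, b=Δ1−h1·(2M1+M2)/6=158/255
seg 2: a=3, c=M2/2=-32/17, d=(M3−M2)/(6·3)=293/765, b=Δ2−h2·(2M2+M3)/6=13/15
seg 3: a=-1, c=M3/2=133/85, d=(M4−M3)/(6·2)=-133/510, b=Δ3−h3·(2M3+M4)/6=-22/255
t_q=7/2 → seg 1, τ=3/2; S=-5+158/255·τ+167/85·τ²+-109/255·τ³=-743/680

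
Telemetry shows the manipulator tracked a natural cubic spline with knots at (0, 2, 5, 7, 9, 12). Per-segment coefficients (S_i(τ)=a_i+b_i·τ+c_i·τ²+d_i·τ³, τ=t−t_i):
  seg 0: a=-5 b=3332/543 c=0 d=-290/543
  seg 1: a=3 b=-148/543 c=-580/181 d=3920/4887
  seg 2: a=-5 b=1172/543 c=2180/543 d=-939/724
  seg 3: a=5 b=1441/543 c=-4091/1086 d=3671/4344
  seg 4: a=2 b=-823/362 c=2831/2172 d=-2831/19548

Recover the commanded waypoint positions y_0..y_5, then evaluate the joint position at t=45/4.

y_0 = S_0(0) = a_0 = -5
y_1 = S_1(0) = a_1 = 3
y_2 = S_2(0) = a_2 = -5
y_3 = S_3(0) = a_3 = 5
y_4 = S_4(0) = a_4 = 2
y_5 = S_4(3) = 3
t_q=45/4 is in segment 4 (τ=9/4); S_4(τ)=84959/46336

y_0=-5 y_1=3 y_2=-5 y_3=5 y_4=2 y_5=3
S(45/4) = 84959/46336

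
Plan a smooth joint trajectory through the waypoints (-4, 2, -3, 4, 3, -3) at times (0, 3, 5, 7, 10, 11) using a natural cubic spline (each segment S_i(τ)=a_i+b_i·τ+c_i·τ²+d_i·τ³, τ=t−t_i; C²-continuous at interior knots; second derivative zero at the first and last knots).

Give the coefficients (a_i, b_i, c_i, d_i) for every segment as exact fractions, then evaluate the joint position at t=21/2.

Δ: Δ0=2, Δ1=-5/2, Δ2=7/2, Δ3=-1/3, Δ4=-6
row 1: diag=10, rhs=-27; c'=1/5, d'=-27/10
row 2: denom=8−2·1/5=38/5; d'=(36−2·-27/10)/(38/5)=207/38
row 3: denom=10−2·5/19=180/19; d'=(-23−2·207/38)/(180/19)=-161/45
row 4: denom=8−3·19/60=141/20; d'=(-34−3·-161/45)/(141/20)=-1396/423
back: M4=-1396/423
back: M3=-161/45−19/60·-1396/423=-3214/1269
back: M2=207/38−5/19·-3214/1269=15517/2538
back: M1=-27/10−1/5·15517/2538=-4978/1269
M: M0=0, M1=-4978/1269, M2=15517/2538, M3=-3214/1269, M4=-1396/423, M5=0
seg 0: a=-4, c=M0/2=0, d=(M1−M0)/(6·3)=-2489/11421, b=Δ0−h0·(2M0+M1)/6=5027/1269
seg 1: a=2, c=M1/2=-2489/1269, d=(M2−M1)/(6·2)=8491/10152, b=Δ1−h1·(2M1+M2)/6=-2440/1269
seg 2: a=-3, c=M2/2=15517/5076, d=(M3−M2)/(6·2)=-7315/10152, b=Δ2−h2·(2M2+M3)/6=227/846
seg 3: a=4, c=M3/2=-1607/1269, d=(M4−M3)/(6·3)=-487/11421, b=Δ3−h3·(2M3+M4)/6=4885/1269
seg 4: a=3, c=M4/2=-698/423, d=(M5−M4)/(6·1)=698/1269, b=Δ4−h4·(2M4+M5)/6=-6218/1269
t_q=21/2 → seg 4, τ=1/2; S=3+-6218/1269·τ+-698/423·τ²+698/1269·τ³=349/1692

  seg 0: a=-4 b=5027/1269 c=0 d=-2489/11421
  seg 1: a=2 b=-2440/1269 c=-2489/1269 d=8491/10152
  seg 2: a=-3 b=227/846 c=15517/5076 d=-7315/10152
  seg 3: a=4 b=4885/1269 c=-1607/1269 d=-487/11421
  seg 4: a=3 b=-6218/1269 c=-698/423 d=698/1269
S(21/2) = 349/1692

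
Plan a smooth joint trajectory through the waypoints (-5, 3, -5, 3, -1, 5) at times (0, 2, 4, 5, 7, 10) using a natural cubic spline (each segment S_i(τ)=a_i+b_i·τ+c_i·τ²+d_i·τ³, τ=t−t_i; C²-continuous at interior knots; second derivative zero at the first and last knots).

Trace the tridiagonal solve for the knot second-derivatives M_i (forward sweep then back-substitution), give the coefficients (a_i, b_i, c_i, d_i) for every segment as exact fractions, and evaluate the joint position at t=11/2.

  seg 0: a=-5 b=1117/149 c=0 d=-521/596
  seg 1: a=3 b=-446/149 c=-1563/298 d=1413/596
  seg 2: a=-5 b=667/149 c=1338/149 d=-813/149
  seg 3: a=3 b=904/149 c=-1101/149 d=250/149
  seg 4: a=-1 b=-500/149 c=399/149 d=-133/447
S(11/2) = 655/149

Δ: Δ0=4, Δ1=-4, Δ2=8, Δ3=-2, Δ4=2
row 1: diag=8, rhs=-48; c'=1/4, d'=-6
row 2: denom=6−2·1/4=11/2; d'=(72−2·-6)/(11/2)=168/11
row 3: denom=6−1·2/11=64/11; d'=(-60−1·168/11)/(64/11)=-207/16
row 4: denom=10−2·11/32=149/16; d'=(24−2·-207/16)/(149/16)=798/149
back: M4=798/149
back: M3=-207/16−11/32·798/149=-2202/149
back: M2=168/11−2/11·-2202/149=2676/149
back: M1=-6−1/4·2676/149=-1563/149
M: M0=0, M1=-1563/149, M2=2676/149, M3=-2202/149, M4=798/149, M5=0
seg 0: a=-5, c=M0/2=0, d=(M1−M0)/(6·2)=-521/596, b=Δ0−h0·(2M0+M1)/6=1117/149
seg 1: a=3, c=M1/2=-1563/298, d=(M2−M1)/(6·2)=1413/596, b=Δ1−h1·(2M1+M2)/6=-446/149
seg 2: a=-5, c=M2/2=1338/149, d=(M3−M2)/(6·1)=-813/149, b=Δ2−h2·(2M2+M3)/6=667/149
seg 3: a=3, c=M3/2=-1101/149, d=(M4−M3)/(6·2)=250/149, b=Δ3−h3·(2M3+M4)/6=904/149
seg 4: a=-1, c=M4/2=399/149, d=(M5−M4)/(6·3)=-133/447, b=Δ4−h4·(2M4+M5)/6=-500/149
t_q=11/2 → seg 3, τ=1/2; S=3+904/149·τ+-1101/149·τ²+250/149·τ³=655/149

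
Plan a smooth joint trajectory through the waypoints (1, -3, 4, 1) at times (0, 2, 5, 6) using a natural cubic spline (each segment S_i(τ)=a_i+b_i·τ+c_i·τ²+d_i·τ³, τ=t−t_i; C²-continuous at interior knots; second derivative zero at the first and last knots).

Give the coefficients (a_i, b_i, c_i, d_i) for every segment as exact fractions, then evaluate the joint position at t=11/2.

Δ: Δ0=-2, Δ1=7/3, Δ2=-3
row 1: diag=10, rhs=26; c'=3/10, d'=13/5
row 2: denom=8−3·3/10=71/10; d'=(-32−3·13/5)/(71/10)=-398/71
back: M2=-398/71
back: M1=13/5−3/10·-398/71=304/71
M: M0=0, M1=304/71, M2=-398/71, M3=0
seg 0: a=1, c=M0/2=0, d=(M1−M0)/(6·2)=76/213, b=Δ0−h0·(2M0+M1)/6=-730/213
seg 1: a=-3, c=M1/2=152/71, d=(M2−M1)/(6·3)=-39/71, b=Δ1−h1·(2M1+M2)/6=182/213
seg 2: a=4, c=M2/2=-199/71, d=(M3−M2)/(6·1)=199/213, b=Δ2−h2·(2M2+M3)/6=-241/213
t_q=11/2 → seg 2, τ=1/2; S=4+-241/213·τ+-199/71·τ²+199/213·τ³=1619/568

  seg 0: a=1 b=-730/213 c=0 d=76/213
  seg 1: a=-3 b=182/213 c=152/71 d=-39/71
  seg 2: a=4 b=-241/213 c=-199/71 d=199/213
S(11/2) = 1619/568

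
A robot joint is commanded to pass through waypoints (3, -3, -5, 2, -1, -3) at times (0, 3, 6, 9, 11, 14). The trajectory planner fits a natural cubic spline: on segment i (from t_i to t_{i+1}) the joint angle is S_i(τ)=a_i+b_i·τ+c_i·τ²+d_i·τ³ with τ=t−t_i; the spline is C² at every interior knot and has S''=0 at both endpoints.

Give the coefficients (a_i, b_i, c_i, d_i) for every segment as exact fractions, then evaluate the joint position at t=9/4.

  seg 0: a=3 b=-338/165 c=0 d=8/1485
  seg 1: a=-3 b=-314/165 c=8/165 d=4/33
  seg 2: a=-5 b=274/165 c=188/165 d=-151/495
  seg 3: a=2 b=43/165 c=-53/33 d=479/1320
  seg 4: a=-1 b=-199/110 c=377/660 d=-377/5940
S(9/4) = -681/440

Δ: Δ0=-2, Δ1=-2/3, Δ2=7/3, Δ3=-3/2, Δ4=-2/3
row 1: diag=12, rhs=8; c'=1/4, d'=2/3
row 2: denom=12−3·1/4=45/4; d'=(18−3·2/3)/(45/4)=64/45
row 3: denom=10−3·4/15=46/5; d'=(-23−3·64/45)/(46/5)=-409/138
row 4: denom=10−2·5/23=220/23; d'=(5−2·-409/138)/(220/23)=377/330
back: M4=377/330
back: M3=-409/138−5/23·377/330=-106/33
back: M2=64/45−4/15·-106/33=376/165
back: M1=2/3−1/4·376/165=16/165
M: M0=0, M1=16/165, M2=376/165, M3=-106/33, M4=377/330, M5=0
seg 0: a=3, c=M0/2=0, d=(M1−M0)/(6·3)=8/1485, b=Δ0−h0·(2M0+M1)/6=-338/165
seg 1: a=-3, c=M1/2=8/165, d=(M2−M1)/(6·3)=4/33, b=Δ1−h1·(2M1+M2)/6=-314/165
seg 2: a=-5, c=M2/2=188/165, d=(M3−M2)/(6·3)=-151/495, b=Δ2−h2·(2M2+M3)/6=274/165
seg 3: a=2, c=M3/2=-53/33, d=(M4−M3)/(6·2)=479/1320, b=Δ3−h3·(2M3+M4)/6=43/165
seg 4: a=-1, c=M4/2=377/660, d=(M5−M4)/(6·3)=-377/5940, b=Δ4−h4·(2M4+M5)/6=-199/110
t_q=9/4 → seg 0, τ=9/4; S=3+-338/165·τ+0·τ²+8/1485·τ³=-681/440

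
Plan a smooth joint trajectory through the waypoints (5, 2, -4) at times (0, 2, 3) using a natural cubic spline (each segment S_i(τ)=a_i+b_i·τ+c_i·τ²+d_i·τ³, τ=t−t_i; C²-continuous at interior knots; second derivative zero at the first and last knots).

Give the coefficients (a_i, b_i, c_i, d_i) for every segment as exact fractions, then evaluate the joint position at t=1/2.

Δ: Δ0=-3/2, Δ1=-6
row 1: diag=6, rhs=-27; c'=1/6, d'=-9/2
back: M1=-9/2
M: M0=0, M1=-9/2, M2=0
seg 0: a=5, c=M0/2=0, d=(M1−M0)/(6·2)=-3/8, b=Δ0−h0·(2M0+M1)/6=0
seg 1: a=2, c=M1/2=-9/4, d=(M2−M1)/(6·1)=3/4, b=Δ1−h1·(2M1+M2)/6=-9/2
t_q=1/2 → seg 0, τ=1/2; S=5+0·τ+0·τ²+-3/8·τ³=317/64

  seg 0: a=5 b=0 c=0 d=-3/8
  seg 1: a=2 b=-9/2 c=-9/4 d=3/4
S(1/2) = 317/64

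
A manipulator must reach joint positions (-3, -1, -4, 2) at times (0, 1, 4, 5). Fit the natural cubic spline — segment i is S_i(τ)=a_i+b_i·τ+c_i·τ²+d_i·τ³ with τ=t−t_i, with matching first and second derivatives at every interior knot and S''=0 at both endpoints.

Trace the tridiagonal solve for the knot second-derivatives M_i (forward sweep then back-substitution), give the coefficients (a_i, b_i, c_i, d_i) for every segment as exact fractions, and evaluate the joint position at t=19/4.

Δ: Δ0=2, Δ1=-1, Δ2=6
row 1: diag=8, rhs=-18; c'=3/8, d'=-9/4
row 2: denom=8−3·3/8=55/8; d'=(42−3·-9/4)/(55/8)=78/11
back: M2=78/11
back: M1=-9/4−3/8·78/11=-54/11
M: M0=0, M1=-54/11, M2=78/11, M3=0
seg 0: a=-3, c=M0/2=0, d=(M1−M0)/(6·1)=-9/11, b=Δ0−h0·(2M0+M1)/6=31/11
seg 1: a=-1, c=M1/2=-27/11, d=(M2−M1)/(6·3)=2/3, b=Δ1−h1·(2M1+M2)/6=4/11
seg 2: a=-4, c=M2/2=39/11, d=(M3−M2)/(6·1)=-13/11, b=Δ2−h2·(2M2+M3)/6=40/11
t_q=19/4 → seg 2, τ=3/4; S=-4+40/11·τ+39/11·τ²+-13/11·τ³=157/704

  seg 0: a=-3 b=31/11 c=0 d=-9/11
  seg 1: a=-1 b=4/11 c=-27/11 d=2/3
  seg 2: a=-4 b=40/11 c=39/11 d=-13/11
S(19/4) = 157/704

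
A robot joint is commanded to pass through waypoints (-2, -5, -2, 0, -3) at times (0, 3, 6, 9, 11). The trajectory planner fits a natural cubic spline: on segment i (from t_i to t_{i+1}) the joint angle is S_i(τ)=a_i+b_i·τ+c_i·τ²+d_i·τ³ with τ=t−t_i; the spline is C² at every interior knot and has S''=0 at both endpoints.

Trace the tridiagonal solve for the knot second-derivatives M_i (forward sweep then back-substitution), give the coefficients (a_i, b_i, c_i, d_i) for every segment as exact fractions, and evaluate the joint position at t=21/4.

Δ: Δ0=-1, Δ1=1, Δ2=2/3, Δ3=-3/2
row 1: diag=12, rhs=12; c'=1/4, d'=1
row 2: denom=12−3·1/4=45/4; d'=(-2−3·1)/(45/4)=-4/9
row 3: denom=10−3·4/15=46/5; d'=(-13−3·-4/9)/(46/5)=-175/138
back: M3=-175/138
back: M2=-4/9−4/15·-175/138=-22/207
back: M1=1−1/4·-22/207=425/414
M: M0=0, M1=425/414, M2=-22/207, M3=-175/138, M4=0
seg 0: a=-2, c=M0/2=0, d=(M1−M0)/(6·3)=425/7452, b=Δ0−h0·(2M0+M1)/6=-1253/828
seg 1: a=-5, c=M1/2=425/828, d=(M2−M1)/(6·3)=-469/7452, b=Δ1−h1·(2M1+M2)/6=11/414
seg 2: a=-2, c=M2/2=-11/207, d=(M3−M2)/(6·3)=-481/7452, b=Δ2−h2·(2M2+M3)/6=1165/828
seg 3: a=0, c=M3/2=-175/276, d=(M4−M3)/(6·2)=175/1656, b=Δ3−h3·(2M3+M4)/6=-271/414
t_q=21/4 → seg 1, τ=9/4; S=-5+11/414·τ+425/828·τ²+-469/7452·τ³=-783/256

  seg 0: a=-2 b=-1253/828 c=0 d=425/7452
  seg 1: a=-5 b=11/414 c=425/828 d=-469/7452
  seg 2: a=-2 b=1165/828 c=-11/207 d=-481/7452
  seg 3: a=0 b=-271/414 c=-175/276 d=175/1656
S(21/4) = -783/256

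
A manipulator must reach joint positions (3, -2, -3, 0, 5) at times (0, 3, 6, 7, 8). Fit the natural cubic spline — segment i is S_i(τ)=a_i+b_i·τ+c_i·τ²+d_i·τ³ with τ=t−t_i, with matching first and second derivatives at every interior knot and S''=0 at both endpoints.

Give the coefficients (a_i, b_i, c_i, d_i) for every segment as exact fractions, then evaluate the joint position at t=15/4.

  seg 0: a=3 b=-97/56 c=0 d=11/1512
  seg 1: a=-2 b=-43/28 c=11/168 d=169/1512
  seg 2: a=-3 b=15/8 c=15/14 d=3/56
  seg 3: a=0 b=117/28 c=69/56 d=-23/56
S(15/4) = -10995/3584

Δ: Δ0=-5/3, Δ1=-1/3, Δ2=3, Δ3=5
row 1: diag=12, rhs=8; c'=1/4, d'=2/3
row 2: denom=8−3·1/4=29/4; d'=(20−3·2/3)/(29/4)=72/29
row 3: denom=4−1·4/29=112/29; d'=(12−1·72/29)/(112/29)=69/28
back: M3=69/28
back: M2=72/29−4/29·69/28=15/7
back: M1=2/3−1/4·15/7=11/84
M: M0=0, M1=11/84, M2=15/7, M3=69/28, M4=0
seg 0: a=3, c=M0/2=0, d=(M1−M0)/(6·3)=11/1512, b=Δ0−h0·(2M0+M1)/6=-97/56
seg 1: a=-2, c=M1/2=11/168, d=(M2−M1)/(6·3)=169/1512, b=Δ1−h1·(2M1+M2)/6=-43/28
seg 2: a=-3, c=M2/2=15/14, d=(M3−M2)/(6·1)=3/56, b=Δ2−h2·(2M2+M3)/6=15/8
seg 3: a=0, c=M3/2=69/56, d=(M4−M3)/(6·1)=-23/56, b=Δ3−h3·(2M3+M4)/6=117/28
t_q=15/4 → seg 1, τ=3/4; S=-2+-43/28·τ+11/168·τ²+169/1512·τ³=-10995/3584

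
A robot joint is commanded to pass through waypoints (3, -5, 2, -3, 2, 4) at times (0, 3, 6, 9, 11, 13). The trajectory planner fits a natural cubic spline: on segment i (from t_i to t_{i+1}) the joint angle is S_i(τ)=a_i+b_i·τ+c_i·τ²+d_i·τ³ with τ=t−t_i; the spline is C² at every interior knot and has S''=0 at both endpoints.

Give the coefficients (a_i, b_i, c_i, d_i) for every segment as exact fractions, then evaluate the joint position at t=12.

Δ: Δ0=-8/3, Δ1=7/3, Δ2=-5/3, Δ3=5/2, Δ4=1
row 1: diag=12, rhs=30; c'=1/4, d'=5/2
row 2: denom=12−3·1/4=45/4; d'=(-24−3·5/2)/(45/4)=-14/5
row 3: denom=10−3·4/15=46/5; d'=(25−3·-14/5)/(46/5)=167/46
row 4: denom=8−2·5/23=174/23; d'=(-9−2·167/46)/(174/23)=-187/87
back: M4=-187/87
back: M3=167/46−5/23·-187/87=713/174
back: M2=-14/5−4/15·713/174=-1016/261
back: M1=5/2−1/4·-1016/261=1813/522
M: M0=0, M1=1813/522, M2=-1016/261, M3=713/174, M4=-187/87, M5=0
seg 0: a=3, c=M0/2=0, d=(M1−M0)/(6·3)=1813/9396, b=Δ0−h0·(2M0+M1)/6=-4597/1044
seg 1: a=-5, c=M1/2=1813/1044, d=(M2−M1)/(6·3)=-3845/9396, b=Δ1−h1·(2M1+M2)/6=421/522
seg 2: a=2, c=M2/2=-508/261, d=(M3−M2)/(6·3)=4171/9396, b=Δ2−h2·(2M2+M3)/6=185/1044
seg 3: a=-3, c=M3/2=713/348, d=(M4−M3)/(6·2)=-1087/2088, b=Δ3−h3·(2M3+M4)/6=253/522
seg 4: a=2, c=M4/2=-187/174, d=(M5−M4)/(6·2)=187/1044, b=Δ4−h4·(2M4+M5)/6=635/261
t_q=12 → seg 4, τ=1; S=2+635/261·τ+-187/174·τ²+187/1044·τ³=1231/348

  seg 0: a=3 b=-4597/1044 c=0 d=1813/9396
  seg 1: a=-5 b=421/522 c=1813/1044 d=-3845/9396
  seg 2: a=2 b=185/1044 c=-508/261 d=4171/9396
  seg 3: a=-3 b=253/522 c=713/348 d=-1087/2088
  seg 4: a=2 b=635/261 c=-187/174 d=187/1044
S(12) = 1231/348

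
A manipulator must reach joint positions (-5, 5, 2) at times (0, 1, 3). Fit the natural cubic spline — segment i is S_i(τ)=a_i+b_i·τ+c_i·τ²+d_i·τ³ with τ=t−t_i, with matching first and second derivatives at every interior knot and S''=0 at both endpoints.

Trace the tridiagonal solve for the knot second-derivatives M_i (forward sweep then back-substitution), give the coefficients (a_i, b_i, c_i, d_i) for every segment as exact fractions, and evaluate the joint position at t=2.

Δ: Δ0=10, Δ1=-3/2
row 1: diag=6, rhs=-69; c'=1/3, d'=-23/2
back: M1=-23/2
M: M0=0, M1=-23/2, M2=0
seg 0: a=-5, c=M0/2=0, d=(M1−M0)/(6·1)=-23/12, b=Δ0−h0·(2M0+M1)/6=143/12
seg 1: a=5, c=M1/2=-23/4, d=(M2−M1)/(6·2)=23/24, b=Δ1−h1·(2M1+M2)/6=37/6
t_q=2 → seg 1, τ=1; S=5+37/6·τ+-23/4·τ²+23/24·τ³=51/8

  seg 0: a=-5 b=143/12 c=0 d=-23/12
  seg 1: a=5 b=37/6 c=-23/4 d=23/24
S(2) = 51/8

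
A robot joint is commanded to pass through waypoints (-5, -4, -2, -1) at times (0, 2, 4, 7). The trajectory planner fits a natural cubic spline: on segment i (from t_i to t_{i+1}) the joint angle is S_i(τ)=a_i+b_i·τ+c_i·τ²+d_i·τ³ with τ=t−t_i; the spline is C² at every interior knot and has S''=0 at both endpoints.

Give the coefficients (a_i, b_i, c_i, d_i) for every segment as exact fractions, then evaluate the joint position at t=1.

Δ: Δ0=1/2, Δ1=1, Δ2=1/3
row 1: diag=8, rhs=3; c'=1/4, d'=3/8
row 2: denom=10−2·1/4=19/2; d'=(-4−2·3/8)/(19/2)=-1/2
back: M2=-1/2
back: M1=3/8−1/4·-1/2=1/2
M: M0=0, M1=1/2, M2=-1/2, M3=0
seg 0: a=-5, c=M0/2=0, d=(M1−M0)/(6·2)=1/24, b=Δ0−h0·(2M0+M1)/6=1/3
seg 1: a=-4, c=M1/2=1/4, d=(M2−M1)/(6·2)=-1/12, b=Δ1−h1·(2M1+M2)/6=5/6
seg 2: a=-2, c=M2/2=-1/4, d=(M3−M2)/(6·3)=1/36, b=Δ2−h2·(2M2+M3)/6=5/6
t_q=1 → seg 0, τ=1; S=-5+1/3·τ+0·τ²+1/24·τ³=-37/8

  seg 0: a=-5 b=1/3 c=0 d=1/24
  seg 1: a=-4 b=5/6 c=1/4 d=-1/12
  seg 2: a=-2 b=5/6 c=-1/4 d=1/36
S(1) = -37/8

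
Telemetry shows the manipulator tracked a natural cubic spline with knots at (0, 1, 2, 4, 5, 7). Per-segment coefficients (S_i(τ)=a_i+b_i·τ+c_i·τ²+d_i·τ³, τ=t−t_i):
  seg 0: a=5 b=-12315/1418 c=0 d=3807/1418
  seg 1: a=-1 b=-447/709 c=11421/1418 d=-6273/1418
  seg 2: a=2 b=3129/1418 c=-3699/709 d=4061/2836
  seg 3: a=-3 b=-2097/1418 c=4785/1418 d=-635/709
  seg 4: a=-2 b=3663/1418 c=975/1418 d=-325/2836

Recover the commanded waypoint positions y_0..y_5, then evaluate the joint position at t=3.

y_0 = S_0(0) = a_0 = 5
y_1 = S_1(0) = a_1 = -1
y_2 = S_2(0) = a_2 = 2
y_3 = S_3(0) = a_3 = -3
y_4 = S_4(0) = a_4 = -2
y_5 = S_4(2) = 5
t_q=3 is in segment 2 (τ=1); S_2(τ)=1195/2836

y_0=5 y_1=-1 y_2=2 y_3=-3 y_4=-2 y_5=5
S(3) = 1195/2836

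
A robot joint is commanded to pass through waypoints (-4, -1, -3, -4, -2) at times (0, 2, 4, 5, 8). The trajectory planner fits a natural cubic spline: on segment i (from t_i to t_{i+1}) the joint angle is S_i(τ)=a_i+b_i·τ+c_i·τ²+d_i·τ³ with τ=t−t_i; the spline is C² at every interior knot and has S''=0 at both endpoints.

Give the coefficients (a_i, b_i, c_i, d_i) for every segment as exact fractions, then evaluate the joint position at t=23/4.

Δ: Δ0=3/2, Δ1=-1, Δ2=-1, Δ3=2/3
row 1: diag=8, rhs=-15; c'=1/4, d'=-15/8
row 2: denom=6−2·1/4=11/2; d'=(0−2·-15/8)/(11/2)=15/22
row 3: denom=8−1·2/11=86/11; d'=(10−1·15/22)/(86/11)=205/172
back: M3=205/172
back: M2=15/22−2/11·205/172=20/43
back: M1=-15/8−1/4·20/43=-685/344
M: M0=0, M1=-685/344, M2=20/43, M3=205/172, M4=0
seg 0: a=-4, c=M0/2=0, d=(M1−M0)/(6·2)=-685/4128, b=Δ0−h0·(2M0+M1)/6=2233/1032
seg 1: a=-1, c=M1/2=-685/688, d=(M2−M1)/(6·2)=845/4128, b=Δ1−h1·(2M1+M2)/6=89/516
seg 2: a=-3, c=M2/2=10/43, d=(M3−M2)/(6·1)=125/1032, b=Δ2−h2·(2M2+M3)/6=-1397/1032
seg 3: a=-4, c=M3/2=205/344, d=(M4−M3)/(6·3)=-205/3096, b=Δ3−h3·(2M3+M4)/6=-271/516
t_q=23/4 → seg 3, τ=3/4; S=-4+-271/516·τ+205/344·τ²+-205/3096·τ³=-89971/22016

  seg 0: a=-4 b=2233/1032 c=0 d=-685/4128
  seg 1: a=-1 b=89/516 c=-685/688 d=845/4128
  seg 2: a=-3 b=-1397/1032 c=10/43 d=125/1032
  seg 3: a=-4 b=-271/516 c=205/344 d=-205/3096
S(23/4) = -89971/22016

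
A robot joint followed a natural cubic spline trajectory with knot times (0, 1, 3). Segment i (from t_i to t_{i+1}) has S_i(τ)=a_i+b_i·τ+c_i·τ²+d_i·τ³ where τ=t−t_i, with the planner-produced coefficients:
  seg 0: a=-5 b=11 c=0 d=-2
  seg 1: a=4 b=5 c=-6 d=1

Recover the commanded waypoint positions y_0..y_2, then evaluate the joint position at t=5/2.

y_0=-5 y_1=4 y_2=-2
S(5/2) = 11/8

y_0 = S_0(0) = a_0 = -5
y_1 = S_1(0) = a_1 = 4
y_2 = S_1(2) = -2
t_q=5/2 is in segment 1 (τ=3/2); S_1(τ)=11/8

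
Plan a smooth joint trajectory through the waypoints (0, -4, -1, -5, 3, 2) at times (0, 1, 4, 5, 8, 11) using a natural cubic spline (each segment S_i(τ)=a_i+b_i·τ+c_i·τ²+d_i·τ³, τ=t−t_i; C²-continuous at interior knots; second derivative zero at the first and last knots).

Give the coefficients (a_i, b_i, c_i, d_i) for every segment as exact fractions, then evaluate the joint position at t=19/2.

  seg 0: a=0 b=-7916/1563 c=0 d=1664/1563
  seg 1: a=-4 b=-2924/1563 c=1664/521 d=-10489/14067
  seg 2: a=-1 b=-4439/1563 c=-5497/1563 d=1228/521
  seg 3: a=-5 b=-4381/1563 c=5555/1563 d=-8116/14067
  seg 4: a=3 b=4601/1563 c=-2561/1563 d=2561/14067
S(19/2) = 18103/4168

Δ: Δ0=-4, Δ1=1, Δ2=-4, Δ3=8/3, Δ4=-1/3
row 1: diag=8, rhs=30; c'=3/8, d'=15/4
row 2: denom=8−3·3/8=55/8; d'=(-30−3·15/4)/(55/8)=-6
row 3: denom=8−1·8/55=432/55; d'=(40−1·-6)/(432/55)=1265/216
row 4: denom=12−3·55/144=521/48; d'=(-18−3·1265/216)/(521/48)=-5122/1563
back: M4=-5122/1563
back: M3=1265/216−55/144·-5122/1563=11110/1563
back: M2=-6−8/55·11110/1563=-10994/1563
back: M1=15/4−3/8·-10994/1563=3328/521
M: M0=0, M1=3328/521, M2=-10994/1563, M3=11110/1563, M4=-5122/1563, M5=0
seg 0: a=0, c=M0/2=0, d=(M1−M0)/(6·1)=1664/1563, b=Δ0−h0·(2M0+M1)/6=-7916/1563
seg 1: a=-4, c=M1/2=1664/521, d=(M2−M1)/(6·3)=-10489/14067, b=Δ1−h1·(2M1+M2)/6=-2924/1563
seg 2: a=-1, c=M2/2=-5497/1563, d=(M3−M2)/(6·1)=1228/521, b=Δ2−h2·(2M2+M3)/6=-4439/1563
seg 3: a=-5, c=M3/2=5555/1563, d=(M4−M3)/(6·3)=-8116/14067, b=Δ3−h3·(2M3+M4)/6=-4381/1563
seg 4: a=3, c=M4/2=-2561/1563, d=(M5−M4)/(6·3)=2561/14067, b=Δ4−h4·(2M4+M5)/6=4601/1563
t_q=19/2 → seg 4, τ=3/2; S=3+4601/1563·τ+-2561/1563·τ²+2561/14067·τ³=18103/4168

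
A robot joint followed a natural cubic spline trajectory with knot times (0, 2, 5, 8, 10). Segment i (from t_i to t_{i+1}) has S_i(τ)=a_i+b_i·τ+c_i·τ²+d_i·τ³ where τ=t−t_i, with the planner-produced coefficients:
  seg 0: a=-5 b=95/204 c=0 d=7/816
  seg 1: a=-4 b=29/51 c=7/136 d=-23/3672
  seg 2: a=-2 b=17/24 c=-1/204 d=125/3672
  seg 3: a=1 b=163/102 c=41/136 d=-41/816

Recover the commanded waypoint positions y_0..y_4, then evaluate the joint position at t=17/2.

y_0 = S_0(0) = a_0 = -5
y_1 = S_1(0) = a_1 = -4
y_2 = S_2(0) = a_2 = -2
y_3 = S_3(0) = a_3 = 1
y_4 = S_3(2) = 5
t_q=17/2 is in segment 3 (τ=1/2); S_3(τ)=4065/2176

y_0=-5 y_1=-4 y_2=-2 y_3=1 y_4=5
S(17/2) = 4065/2176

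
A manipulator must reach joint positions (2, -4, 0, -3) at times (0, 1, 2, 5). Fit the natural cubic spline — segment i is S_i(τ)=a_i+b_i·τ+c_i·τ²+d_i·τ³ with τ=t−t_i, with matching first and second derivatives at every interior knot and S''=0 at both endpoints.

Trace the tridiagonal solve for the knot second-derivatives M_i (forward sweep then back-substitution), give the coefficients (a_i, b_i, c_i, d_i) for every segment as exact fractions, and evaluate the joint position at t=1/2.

  seg 0: a=2 b=-271/31 c=0 d=85/31
  seg 1: a=-4 b=-16/31 c=255/31 d=-115/31
  seg 2: a=0 b=149/31 c=-90/31 d=10/31
S(1/2) = -503/248

Δ: Δ0=-6, Δ1=4, Δ2=-1
row 1: diag=4, rhs=60; c'=1/4, d'=15
row 2: denom=8−1·1/4=31/4; d'=(-30−1·15)/(31/4)=-180/31
back: M2=-180/31
back: M1=15−1/4·-180/31=510/31
M: M0=0, M1=510/31, M2=-180/31, M3=0
seg 0: a=2, c=M0/2=0, d=(M1−M0)/(6·1)=85/31, b=Δ0−h0·(2M0+M1)/6=-271/31
seg 1: a=-4, c=M1/2=255/31, d=(M2−M1)/(6·1)=-115/31, b=Δ1−h1·(2M1+M2)/6=-16/31
seg 2: a=0, c=M2/2=-90/31, d=(M3−M2)/(6·3)=10/31, b=Δ2−h2·(2M2+M3)/6=149/31
t_q=1/2 → seg 0, τ=1/2; S=2+-271/31·τ+0·τ²+85/31·τ³=-503/248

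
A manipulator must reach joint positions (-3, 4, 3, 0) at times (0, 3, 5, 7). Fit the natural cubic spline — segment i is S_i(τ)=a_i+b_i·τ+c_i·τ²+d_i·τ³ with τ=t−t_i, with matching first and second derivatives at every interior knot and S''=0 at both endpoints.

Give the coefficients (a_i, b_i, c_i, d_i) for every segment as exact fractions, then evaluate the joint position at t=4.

  seg 0: a=-3 b=359/114 c=0 d=-31/342
  seg 1: a=4 b=40/57 c=-31/38 d=49/456
  seg 2: a=3 b=-145/114 c=-13/76 d=13/456
S(4) = 607/152

Δ: Δ0=7/3, Δ1=-1/2, Δ2=-3/2
row 1: diag=10, rhs=-17; c'=1/5, d'=-17/10
row 2: denom=8−2·1/5=38/5; d'=(-6−2·-17/10)/(38/5)=-13/38
back: M2=-13/38
back: M1=-17/10−1/5·-13/38=-31/19
M: M0=0, M1=-31/19, M2=-13/38, M3=0
seg 0: a=-3, c=M0/2=0, d=(M1−M0)/(6·3)=-31/342, b=Δ0−h0·(2M0+M1)/6=359/114
seg 1: a=4, c=M1/2=-31/38, d=(M2−M1)/(6·2)=49/456, b=Δ1−h1·(2M1+M2)/6=40/57
seg 2: a=3, c=M2/2=-13/76, d=(M3−M2)/(6·2)=13/456, b=Δ2−h2·(2M2+M3)/6=-145/114
t_q=4 → seg 1, τ=1; S=4+40/57·τ+-31/38·τ²+49/456·τ³=607/152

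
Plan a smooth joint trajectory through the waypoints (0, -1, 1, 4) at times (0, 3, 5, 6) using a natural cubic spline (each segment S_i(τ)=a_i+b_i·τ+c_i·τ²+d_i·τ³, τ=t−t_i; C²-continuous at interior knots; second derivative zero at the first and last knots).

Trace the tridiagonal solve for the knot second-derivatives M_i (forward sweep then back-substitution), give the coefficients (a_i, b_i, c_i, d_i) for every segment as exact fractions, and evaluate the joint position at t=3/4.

Δ: Δ0=-1/3, Δ1=1, Δ2=3
row 1: diag=10, rhs=8; c'=1/5, d'=4/5
row 2: denom=6−2·1/5=28/5; d'=(12−2·4/5)/(28/5)=13/7
back: M2=13/7
back: M1=4/5−1/5·13/7=3/7
M: M0=0, M1=3/7, M2=13/7, M3=0
seg 0: a=0, c=M0/2=0, d=(M1−M0)/(6·3)=1/42, b=Δ0−h0·(2M0+M1)/6=-23/42
seg 1: a=-1, c=M1/2=3/14, d=(M2−M1)/(6·2)=5/42, b=Δ1−h1·(2M1+M2)/6=2/21
seg 2: a=1, c=M2/2=13/14, d=(M3−M2)/(6·1)=-13/42, b=Δ2−h2·(2M2+M3)/6=50/21
t_q=3/4 → seg 0, τ=3/4; S=0+-23/42·τ+0·τ²+1/42·τ³=-359/896

  seg 0: a=0 b=-23/42 c=0 d=1/42
  seg 1: a=-1 b=2/21 c=3/14 d=5/42
  seg 2: a=1 b=50/21 c=13/14 d=-13/42
S(3/4) = -359/896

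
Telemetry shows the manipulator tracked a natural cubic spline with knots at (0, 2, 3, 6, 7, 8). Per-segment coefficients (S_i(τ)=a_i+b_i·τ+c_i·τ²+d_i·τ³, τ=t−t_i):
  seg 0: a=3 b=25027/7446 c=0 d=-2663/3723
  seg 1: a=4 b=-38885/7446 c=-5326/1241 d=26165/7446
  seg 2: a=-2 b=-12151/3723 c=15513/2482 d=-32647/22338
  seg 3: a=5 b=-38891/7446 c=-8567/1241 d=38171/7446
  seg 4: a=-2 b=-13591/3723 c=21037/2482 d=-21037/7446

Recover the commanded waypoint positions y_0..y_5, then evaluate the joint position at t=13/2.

y_0 = S_0(0) = a_0 = 3
y_1 = S_1(0) = a_1 = 4
y_2 = S_2(0) = a_2 = -2
y_3 = S_3(0) = a_3 = 5
y_4 = S_4(0) = a_4 = -2
y_5 = S_4(1) = 0
t_q=13/2 is in segment 3 (τ=1/2); S_3(τ)=25881/19856

y_0=3 y_1=4 y_2=-2 y_3=5 y_4=-2 y_5=0
S(13/2) = 25881/19856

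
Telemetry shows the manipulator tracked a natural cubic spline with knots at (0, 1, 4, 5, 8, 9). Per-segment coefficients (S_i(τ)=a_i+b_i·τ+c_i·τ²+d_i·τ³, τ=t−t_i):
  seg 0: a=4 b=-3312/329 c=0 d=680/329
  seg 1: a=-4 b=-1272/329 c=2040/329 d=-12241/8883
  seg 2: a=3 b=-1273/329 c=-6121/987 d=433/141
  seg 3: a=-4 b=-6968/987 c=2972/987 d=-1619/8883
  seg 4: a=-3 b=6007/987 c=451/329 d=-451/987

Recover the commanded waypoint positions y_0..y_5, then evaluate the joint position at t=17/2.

y_0 = S_0(0) = a_0 = 4
y_1 = S_1(0) = a_1 = -4
y_2 = S_2(0) = a_2 = 3
y_3 = S_3(0) = a_3 = -4
y_4 = S_4(0) = a_4 = -3
y_5 = S_4(1) = 4
t_q=17/2 is in segment 4 (τ=1/2); S_4(τ)=865/2632

y_0=4 y_1=-4 y_2=3 y_3=-4 y_4=-3 y_5=4
S(17/2) = 865/2632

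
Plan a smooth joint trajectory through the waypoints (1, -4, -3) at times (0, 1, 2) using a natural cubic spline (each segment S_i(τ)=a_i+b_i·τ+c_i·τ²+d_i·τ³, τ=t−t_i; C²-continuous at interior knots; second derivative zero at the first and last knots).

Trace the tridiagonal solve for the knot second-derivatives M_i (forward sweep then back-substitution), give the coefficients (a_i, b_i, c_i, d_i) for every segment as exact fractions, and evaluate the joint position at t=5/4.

Δ: Δ0=-5, Δ1=1
row 1: diag=4, rhs=36; c'=1/4, d'=9
back: M1=9
M: M0=0, M1=9, M2=0
seg 0: a=1, c=M0/2=0, d=(M1−M0)/(6·1)=3/2, b=Δ0−h0·(2M0+M1)/6=-13/2
seg 1: a=-4, c=M1/2=9/2, d=(M2−M1)/(6·1)=-3/2, b=Δ1−h1·(2M1+M2)/6=-2
t_q=5/4 → seg 1, τ=1/4; S=-4+-2·τ+9/2·τ²+-3/2·τ³=-543/128

  seg 0: a=1 b=-13/2 c=0 d=3/2
  seg 1: a=-4 b=-2 c=9/2 d=-3/2
S(5/4) = -543/128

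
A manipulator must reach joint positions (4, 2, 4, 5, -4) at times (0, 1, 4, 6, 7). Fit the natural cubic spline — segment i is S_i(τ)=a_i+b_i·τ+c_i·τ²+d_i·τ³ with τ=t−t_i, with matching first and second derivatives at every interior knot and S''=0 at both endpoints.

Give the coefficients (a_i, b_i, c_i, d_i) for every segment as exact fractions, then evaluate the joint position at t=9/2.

Δ: Δ0=-2, Δ1=2/3, Δ2=1/2, Δ3=-9
row 1: diag=8, rhs=16; c'=3/8, d'=2
row 2: denom=10−3·3/8=71/8; d'=(-1−3·2)/(71/8)=-56/71
row 3: denom=6−2·16/71=394/71; d'=(-57−2·-56/71)/(394/71)=-3935/394
back: M3=-3935/394
back: M2=-56/71−16/71·-3935/394=288/197
back: M1=2−3/8·288/197=286/197
M: M0=0, M1=286/197, M2=288/197, M3=-3935/394, M4=0
seg 0: a=4, c=M0/2=0, d=(M1−M0)/(6·1)=143/591, b=Δ0−h0·(2M0+M1)/6=-1325/591
seg 1: a=2, c=M1/2=143/197, d=(M2−M1)/(6·3)=1/1773, b=Δ1−h1·(2M1+M2)/6=-896/591
seg 2: a=4, c=M2/2=144/197, d=(M3−M2)/(6·2)=-4511/4728, b=Δ2−h2·(2M2+M3)/6=1687/591
seg 3: a=5, c=M3/2=-3935/788, d=(M4−M3)/(6·1)=3935/2364, b=Δ3−h3·(2M3+M4)/6=-6703/1182
t_q=9/2 → seg 2, τ=1/2; S=4+1687/591·τ+144/197·τ²+-4511/4728·τ³=69227/12608

  seg 0: a=4 b=-1325/591 c=0 d=143/591
  seg 1: a=2 b=-896/591 c=143/197 d=1/1773
  seg 2: a=4 b=1687/591 c=144/197 d=-4511/4728
  seg 3: a=5 b=-6703/1182 c=-3935/788 d=3935/2364
S(9/2) = 69227/12608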